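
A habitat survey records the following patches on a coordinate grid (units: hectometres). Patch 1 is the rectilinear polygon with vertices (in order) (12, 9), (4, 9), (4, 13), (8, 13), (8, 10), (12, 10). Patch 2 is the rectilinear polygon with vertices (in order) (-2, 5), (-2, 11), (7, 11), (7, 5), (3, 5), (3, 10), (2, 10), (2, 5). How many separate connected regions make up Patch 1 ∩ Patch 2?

1

Patch 1 ∩ Patch 2 is a single connected region.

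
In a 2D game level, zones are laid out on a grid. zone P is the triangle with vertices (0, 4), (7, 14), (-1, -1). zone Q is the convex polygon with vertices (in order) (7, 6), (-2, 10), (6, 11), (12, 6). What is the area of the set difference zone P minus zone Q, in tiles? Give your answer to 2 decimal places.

10.02

|zone P| = 12.5, |zone P∩zone Q| = 2.4796.
|zone P ∖ zone Q| = |zone P| − |zone P∩zone Q| = 12.5 − 2.4796 = 10.02.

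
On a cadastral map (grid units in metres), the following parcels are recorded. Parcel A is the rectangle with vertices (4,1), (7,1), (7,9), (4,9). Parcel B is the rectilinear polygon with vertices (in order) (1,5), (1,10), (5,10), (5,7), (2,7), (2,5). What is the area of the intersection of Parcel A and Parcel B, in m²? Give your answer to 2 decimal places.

2.00

The intersection is the polygon with vertices (4,9), (5,9), (5,7), (4,7).
By the shoelace formula its area is 2.00.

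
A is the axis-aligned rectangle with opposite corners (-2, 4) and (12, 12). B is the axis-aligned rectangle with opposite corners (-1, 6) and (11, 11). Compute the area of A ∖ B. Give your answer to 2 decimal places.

|A∩B|: x∈[-1,11], y∈[6,11] → 12·5 = 60.
|A| = 112.
|A ∖ B| = |A| − |A∩B| = 112 − 60 = 52.00.

52.00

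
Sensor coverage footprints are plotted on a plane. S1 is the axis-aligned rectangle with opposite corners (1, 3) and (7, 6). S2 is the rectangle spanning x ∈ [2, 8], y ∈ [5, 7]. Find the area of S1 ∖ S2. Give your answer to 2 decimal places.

|S1∩S2|: x∈[2,7], y∈[5,6] → 5·1 = 5.
|S1| = 18.
|S1 ∖ S2| = |S1| − |S1∩S2| = 18 − 5 = 13.00.

13.00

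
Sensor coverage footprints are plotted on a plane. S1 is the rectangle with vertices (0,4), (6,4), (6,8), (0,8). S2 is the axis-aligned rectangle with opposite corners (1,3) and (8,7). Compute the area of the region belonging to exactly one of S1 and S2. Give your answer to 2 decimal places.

22.00

|S1∩S2|: x∈[1,6], y∈[4,7] → 5·3 = 15.
|S1 △ S2| = |S1| + |S2| − 2·|S1∩S2| = 24 + 28 − 30 = 22.00.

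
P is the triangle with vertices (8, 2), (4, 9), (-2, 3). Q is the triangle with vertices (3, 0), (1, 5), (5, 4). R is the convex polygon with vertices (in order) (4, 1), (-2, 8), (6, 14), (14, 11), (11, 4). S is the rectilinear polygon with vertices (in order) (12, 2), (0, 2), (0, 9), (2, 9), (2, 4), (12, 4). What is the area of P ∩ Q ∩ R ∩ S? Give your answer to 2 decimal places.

4.57

The intersection is the polygon with vertices (2,4.75), (2,4), (5,4), (4.191,2.381), (2.688,2.531), (1.375,4.062), (1,5).
By the shoelace formula its area is 4.57.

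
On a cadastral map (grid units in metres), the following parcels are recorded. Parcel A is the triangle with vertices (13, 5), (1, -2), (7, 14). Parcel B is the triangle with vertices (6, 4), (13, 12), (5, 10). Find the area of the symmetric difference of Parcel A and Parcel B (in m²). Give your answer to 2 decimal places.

59.99

|Parcel A| = 75, |Parcel B| = 25, |Parcel A∩Parcel B| = 20.005.
|Parcel A △ Parcel B| = |Parcel A| + |Parcel B| − 2·|Parcel A∩Parcel B| = 75 + 25 − 40.01 = 59.99.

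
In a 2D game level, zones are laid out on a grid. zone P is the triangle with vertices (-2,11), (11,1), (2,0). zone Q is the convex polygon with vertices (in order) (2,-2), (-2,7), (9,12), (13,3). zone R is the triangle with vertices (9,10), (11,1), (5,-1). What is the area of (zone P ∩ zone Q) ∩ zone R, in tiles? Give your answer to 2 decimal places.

The region (zone P ∩ zone Q) ∩ zone R is the polygon with vertices (7.824,0.647), (5.505,0.39), (6.88,4.169), (10.109,1.686).
By the shoelace formula its area is 8.72.

8.72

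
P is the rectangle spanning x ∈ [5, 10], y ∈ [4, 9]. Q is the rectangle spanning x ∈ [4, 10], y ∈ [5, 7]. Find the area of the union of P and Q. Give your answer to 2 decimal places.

By inclusion–exclusion:
Individual areas: |P| = 25, |Q| = 12.
|P∩Q|: x∈[5,10], y∈[5,7] → 5·2 = 10.
|P ∪ Q| = 37 − 10 = 27.00.

27.00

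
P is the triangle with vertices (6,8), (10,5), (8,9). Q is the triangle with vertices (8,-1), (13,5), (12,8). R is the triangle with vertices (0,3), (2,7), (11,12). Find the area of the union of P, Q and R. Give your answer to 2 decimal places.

28.49

By inclusion–exclusion:
Individual areas: |P| = 5, |Q| = 10.5, |R| = 13.
|P∩Q| = 0.
|P∩R| = 0.0104.
|Q∩R| = 0.
|P∩Q∩R| = 0.
|P ∪ Q ∪ R| = 28.5 − 0.0104 + 0 = 28.49.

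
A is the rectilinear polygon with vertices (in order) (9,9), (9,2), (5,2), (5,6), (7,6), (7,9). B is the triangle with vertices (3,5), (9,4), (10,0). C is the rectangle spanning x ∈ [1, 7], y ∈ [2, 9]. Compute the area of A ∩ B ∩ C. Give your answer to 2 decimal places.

3.29

The intersection is the polygon with vertices (5,3.571), (5,4.667), (7,4.333), (7,2.143).
By the shoelace formula its area is 3.29.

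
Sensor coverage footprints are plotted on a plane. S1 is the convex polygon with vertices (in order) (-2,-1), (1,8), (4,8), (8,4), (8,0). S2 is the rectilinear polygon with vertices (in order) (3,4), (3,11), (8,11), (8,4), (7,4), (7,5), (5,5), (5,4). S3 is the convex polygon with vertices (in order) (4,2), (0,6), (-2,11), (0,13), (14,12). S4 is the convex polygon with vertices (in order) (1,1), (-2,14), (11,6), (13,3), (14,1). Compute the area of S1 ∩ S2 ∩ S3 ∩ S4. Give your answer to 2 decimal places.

9.50

The intersection is the polygon with vertices (5,5), (5,4), (3,4), (3,8), (4,8), (7,5).
By the shoelace formula its area is 9.50.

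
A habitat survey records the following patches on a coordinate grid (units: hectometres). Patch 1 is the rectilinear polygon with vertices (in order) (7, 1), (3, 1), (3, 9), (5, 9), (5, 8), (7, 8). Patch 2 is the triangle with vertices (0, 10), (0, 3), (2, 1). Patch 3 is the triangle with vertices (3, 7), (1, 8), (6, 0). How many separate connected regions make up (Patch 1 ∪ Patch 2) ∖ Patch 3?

(Patch 1 ∪ Patch 2) ∖ Patch 3 splits into 3 disjoint pieces (area 22.2857, area 4.5125, area 7).

3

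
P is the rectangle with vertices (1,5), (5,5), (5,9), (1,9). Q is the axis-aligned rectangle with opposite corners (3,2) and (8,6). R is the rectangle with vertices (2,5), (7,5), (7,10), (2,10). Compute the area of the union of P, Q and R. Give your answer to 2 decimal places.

By inclusion–exclusion:
Individual areas: |P| = 16, |Q| = 20, |R| = 25.
|P∩Q|: x∈[3,5], y∈[5,6] → 2·1 = 2.
|P∩R|: x∈[2,5], y∈[5,9] → 3·4 = 12.
|Q∩R|: x∈[3,7], y∈[5,6] → 4·1 = 4.
|P∩Q∩R| = 2.
|P ∪ Q ∪ R| = 61 − 18 + 2 = 45.00.

45.00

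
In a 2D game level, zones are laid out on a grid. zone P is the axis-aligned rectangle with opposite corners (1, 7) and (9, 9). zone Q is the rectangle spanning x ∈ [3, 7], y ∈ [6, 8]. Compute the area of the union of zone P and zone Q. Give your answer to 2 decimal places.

20.00

By inclusion–exclusion:
Individual areas: |zone P| = 16, |zone Q| = 8.
|zone P∩zone Q|: x∈[3,7], y∈[7,8] → 4·1 = 4.
|zone P ∪ zone Q| = 24 − 4 = 20.00.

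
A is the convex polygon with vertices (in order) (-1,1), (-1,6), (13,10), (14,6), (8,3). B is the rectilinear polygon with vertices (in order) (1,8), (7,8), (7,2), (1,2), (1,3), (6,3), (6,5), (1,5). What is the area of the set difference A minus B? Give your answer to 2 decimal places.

53.93

|A| = 75, |A∩B| = 21.0675.
|A ∖ B| = |A| − |A∩B| = 75 − 21.0675 = 53.93.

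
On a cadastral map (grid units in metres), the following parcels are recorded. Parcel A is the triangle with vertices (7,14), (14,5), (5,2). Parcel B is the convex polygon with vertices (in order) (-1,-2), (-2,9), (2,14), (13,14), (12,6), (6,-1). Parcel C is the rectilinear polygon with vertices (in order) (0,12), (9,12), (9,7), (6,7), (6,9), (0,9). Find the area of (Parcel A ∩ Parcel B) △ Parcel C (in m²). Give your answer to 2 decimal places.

|Parcel A ∩ Parcel B| = 46.2282.
|(Parcel A ∩ Parcel B) ∩ Parcel C| = 13.5397.
|(Parcel A ∩ Parcel B) △ Parcel C| = 46.2282 + 33 − 27.0794 = 52.15.

52.15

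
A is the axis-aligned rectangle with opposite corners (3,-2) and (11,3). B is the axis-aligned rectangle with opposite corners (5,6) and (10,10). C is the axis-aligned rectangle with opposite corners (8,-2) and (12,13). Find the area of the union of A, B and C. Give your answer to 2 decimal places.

By inclusion–exclusion:
Individual areas: |A| = 40, |B| = 20, |C| = 60.
|A∩B| = 0 (no overlap).
|A∩C|: x∈[8,11], y∈[-2,3] → 3·5 = 15.
|B∩C|: x∈[8,10], y∈[6,10] → 2·4 = 8.
|A∩B∩C| = 0.
|A ∪ B ∪ C| = 120 − 23 + 0 = 97.00.

97.00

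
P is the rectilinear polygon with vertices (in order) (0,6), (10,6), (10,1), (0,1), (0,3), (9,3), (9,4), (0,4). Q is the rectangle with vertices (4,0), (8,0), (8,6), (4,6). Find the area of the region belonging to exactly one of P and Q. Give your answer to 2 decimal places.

33.00

|P| = 41, |Q| = 24, |P∩Q| = 16.
|P △ Q| = |P| + |Q| − 2·|P∩Q| = 41 + 24 − 32 = 33.00.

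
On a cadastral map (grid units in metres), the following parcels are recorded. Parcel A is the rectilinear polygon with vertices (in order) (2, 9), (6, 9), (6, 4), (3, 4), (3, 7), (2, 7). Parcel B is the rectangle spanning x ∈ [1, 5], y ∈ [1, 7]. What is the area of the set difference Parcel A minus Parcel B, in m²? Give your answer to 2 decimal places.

11.00

|Parcel A| = 17, |Parcel A∩Parcel B| = 6.
|Parcel A ∖ Parcel B| = |Parcel A| − |Parcel A∩Parcel B| = 17 − 6 = 11.00.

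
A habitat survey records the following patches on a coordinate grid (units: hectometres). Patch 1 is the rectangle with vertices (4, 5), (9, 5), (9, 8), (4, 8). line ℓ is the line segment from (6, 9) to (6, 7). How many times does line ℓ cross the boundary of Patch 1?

1

The segment meets the boundary at (6,8).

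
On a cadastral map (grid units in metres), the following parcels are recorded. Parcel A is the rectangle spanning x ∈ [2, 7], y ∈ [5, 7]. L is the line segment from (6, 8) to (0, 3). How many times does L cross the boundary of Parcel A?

The segment meets the boundary at (2.4,5), (4.8,7).

2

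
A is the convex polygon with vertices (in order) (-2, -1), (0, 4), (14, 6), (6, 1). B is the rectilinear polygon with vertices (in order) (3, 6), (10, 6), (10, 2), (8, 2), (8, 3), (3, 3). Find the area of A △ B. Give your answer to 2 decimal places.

40.50

|A| = 45, |B| = 23, |A∩B| = 13.75.
|A △ B| = |A| + |B| − 2·|A∩B| = 45 + 23 − 27.5 = 40.50.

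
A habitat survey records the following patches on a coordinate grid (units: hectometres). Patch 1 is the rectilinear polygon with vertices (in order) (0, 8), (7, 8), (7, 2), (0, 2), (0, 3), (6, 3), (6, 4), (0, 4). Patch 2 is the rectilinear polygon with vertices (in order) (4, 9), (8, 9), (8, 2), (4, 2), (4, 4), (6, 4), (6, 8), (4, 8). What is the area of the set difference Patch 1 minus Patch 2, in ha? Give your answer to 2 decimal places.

|Patch 1| = 36, |Patch 1∩Patch 2| = 8.
|Patch 1 ∖ Patch 2| = |Patch 1| − |Patch 1∩Patch 2| = 36 − 8 = 28.00.

28.00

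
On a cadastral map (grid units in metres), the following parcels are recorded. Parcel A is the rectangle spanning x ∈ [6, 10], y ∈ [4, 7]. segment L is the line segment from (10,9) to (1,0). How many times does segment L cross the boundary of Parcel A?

2

The segment meets the boundary at (6,5), (8,7).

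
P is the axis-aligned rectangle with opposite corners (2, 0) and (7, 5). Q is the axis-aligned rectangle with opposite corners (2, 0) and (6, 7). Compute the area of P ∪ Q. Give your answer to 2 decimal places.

By inclusion–exclusion:
Individual areas: |P| = 25, |Q| = 28.
|P∩Q|: x∈[2,6], y∈[0,5] → 4·5 = 20.
|P ∪ Q| = 53 − 20 = 33.00.

33.00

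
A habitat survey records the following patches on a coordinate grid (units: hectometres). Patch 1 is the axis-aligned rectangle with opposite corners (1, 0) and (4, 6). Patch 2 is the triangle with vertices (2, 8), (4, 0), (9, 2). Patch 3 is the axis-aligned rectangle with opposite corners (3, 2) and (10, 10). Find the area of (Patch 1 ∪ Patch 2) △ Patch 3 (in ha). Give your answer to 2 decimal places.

60.64

|Patch 1 ∪ Patch 2| = 35.5.
|(Patch 1 ∪ Patch 2) ∩ Patch 3| = 15.4286.
|(Patch 1 ∪ Patch 2) △ Patch 3| = 35.5 + 56 − 30.8571 = 60.64.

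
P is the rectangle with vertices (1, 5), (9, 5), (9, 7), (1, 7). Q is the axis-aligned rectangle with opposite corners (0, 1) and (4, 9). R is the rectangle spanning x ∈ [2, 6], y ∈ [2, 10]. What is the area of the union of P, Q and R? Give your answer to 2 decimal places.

By inclusion–exclusion:
Individual areas: |P| = 16, |Q| = 32, |R| = 32.
|P∩Q|: x∈[1,4], y∈[5,7] → 3·2 = 6.
|P∩R|: x∈[2,6], y∈[5,7] → 4·2 = 8.
|Q∩R|: x∈[2,4], y∈[2,9] → 2·7 = 14.
|P∩Q∩R| = 4.
|P ∪ Q ∪ R| = 80 − 28 + 4 = 56.00.

56.00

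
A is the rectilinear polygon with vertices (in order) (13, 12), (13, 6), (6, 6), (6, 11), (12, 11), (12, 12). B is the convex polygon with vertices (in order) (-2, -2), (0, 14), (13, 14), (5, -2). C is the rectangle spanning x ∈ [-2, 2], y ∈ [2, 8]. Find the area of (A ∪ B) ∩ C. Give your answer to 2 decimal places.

18.75

The region (A ∪ B) ∩ C is the polygon with vertices (-0.75,8), (2,8), (2,2), (-1.5,2).
By the shoelace formula its area is 18.75.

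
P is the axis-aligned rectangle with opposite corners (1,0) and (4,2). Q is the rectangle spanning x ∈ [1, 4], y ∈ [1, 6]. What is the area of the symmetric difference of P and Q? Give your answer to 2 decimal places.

|P∩Q|: x∈[1,4], y∈[1,2] → 3·1 = 3.
|P △ Q| = |P| + |Q| − 2·|P∩Q| = 6 + 15 − 6 = 15.00.

15.00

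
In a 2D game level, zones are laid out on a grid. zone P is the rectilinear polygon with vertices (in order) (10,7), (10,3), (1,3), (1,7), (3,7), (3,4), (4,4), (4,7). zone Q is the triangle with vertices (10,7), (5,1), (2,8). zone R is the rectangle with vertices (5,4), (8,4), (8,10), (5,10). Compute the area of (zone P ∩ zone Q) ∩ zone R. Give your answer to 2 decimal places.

The region (zone P ∩ zone Q) ∩ zone R is the polygon with vertices (8,7), (8,4.6), (7.5,4), (5,4), (5,7).
By the shoelace formula its area is 8.85.

8.85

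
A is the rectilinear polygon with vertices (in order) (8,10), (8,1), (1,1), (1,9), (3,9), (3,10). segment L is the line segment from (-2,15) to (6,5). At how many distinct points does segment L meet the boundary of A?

1

The segment meets the boundary at (2.8,9).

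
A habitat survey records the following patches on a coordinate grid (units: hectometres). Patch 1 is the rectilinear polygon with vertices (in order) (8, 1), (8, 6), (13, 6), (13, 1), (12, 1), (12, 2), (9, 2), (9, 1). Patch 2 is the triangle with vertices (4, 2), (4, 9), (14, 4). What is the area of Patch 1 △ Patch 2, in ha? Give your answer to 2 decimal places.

|Patch 1| = 22, |Patch 2| = 35, |Patch 1∩Patch 2| = 11.25.
|Patch 1 △ Patch 2| = |Patch 1| + |Patch 2| − 2·|Patch 1∩Patch 2| = 22 + 35 − 22.5 = 34.50.

34.50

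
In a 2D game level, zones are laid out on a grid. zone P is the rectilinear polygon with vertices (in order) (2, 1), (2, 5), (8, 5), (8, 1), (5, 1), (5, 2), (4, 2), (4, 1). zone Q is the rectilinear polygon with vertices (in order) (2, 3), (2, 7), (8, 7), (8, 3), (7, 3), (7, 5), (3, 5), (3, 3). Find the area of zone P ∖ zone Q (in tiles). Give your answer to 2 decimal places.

19.00

|zone P| = 23, |zone P∩zone Q| = 4.
|zone P ∖ zone Q| = |zone P| − |zone P∩zone Q| = 23 − 4 = 19.00.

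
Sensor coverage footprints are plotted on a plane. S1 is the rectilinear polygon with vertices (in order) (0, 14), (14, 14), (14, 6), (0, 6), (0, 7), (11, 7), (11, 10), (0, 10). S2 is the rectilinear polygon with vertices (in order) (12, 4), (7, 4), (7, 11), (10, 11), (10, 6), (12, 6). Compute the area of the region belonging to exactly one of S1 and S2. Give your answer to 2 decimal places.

|S1| = 79, |S2| = 25, |S1∩S2| = 6.
|S1 △ S2| = |S1| + |S2| − 2·|S1∩S2| = 79 + 25 − 12 = 92.00.

92.00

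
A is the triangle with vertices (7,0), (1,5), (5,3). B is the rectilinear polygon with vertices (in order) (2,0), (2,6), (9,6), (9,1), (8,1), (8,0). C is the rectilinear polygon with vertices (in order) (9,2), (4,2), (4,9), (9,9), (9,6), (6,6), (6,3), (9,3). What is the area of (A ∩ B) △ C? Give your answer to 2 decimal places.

|A ∩ B| = 3.8333.
|(A ∩ B) ∩ C| = 1.4333.
|(A ∩ B) △ C| = 3.8333 + 26 − 2.8667 = 26.97.

26.97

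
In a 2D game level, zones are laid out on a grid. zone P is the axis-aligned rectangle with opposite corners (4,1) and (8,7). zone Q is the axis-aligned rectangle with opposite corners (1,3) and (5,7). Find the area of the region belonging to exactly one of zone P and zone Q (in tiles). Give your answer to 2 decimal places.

32.00

|zone P∩zone Q|: x∈[4,5], y∈[3,7] → 1·4 = 4.
|zone P △ zone Q| = |zone P| + |zone Q| − 2·|zone P∩zone Q| = 24 + 16 − 8 = 32.00.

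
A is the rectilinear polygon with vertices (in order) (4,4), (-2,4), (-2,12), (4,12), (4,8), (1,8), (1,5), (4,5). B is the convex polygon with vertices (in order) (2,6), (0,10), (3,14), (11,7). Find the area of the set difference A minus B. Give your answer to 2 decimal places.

25.50

|A| = 39, |A∩B| = 13.5.
|A ∖ B| = |A| − |A∩B| = 39 − 13.5 = 25.50.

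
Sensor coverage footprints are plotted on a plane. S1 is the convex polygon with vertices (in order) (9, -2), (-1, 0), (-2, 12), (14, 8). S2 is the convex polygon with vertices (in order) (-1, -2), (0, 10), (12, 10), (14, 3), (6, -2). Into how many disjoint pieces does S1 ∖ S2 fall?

3

S1 ∖ S2 splits into 3 disjoint pieces (area 3.4091, area 17.8361, area 1.5734).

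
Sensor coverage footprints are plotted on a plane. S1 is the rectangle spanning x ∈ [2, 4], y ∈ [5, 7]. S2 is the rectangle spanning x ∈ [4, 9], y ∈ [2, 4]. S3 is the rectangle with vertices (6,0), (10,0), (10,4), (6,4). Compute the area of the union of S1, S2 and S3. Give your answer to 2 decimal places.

By inclusion–exclusion:
Individual areas: |S1| = 4, |S2| = 10, |S3| = 16.
|S1∩S2| = 0 (no overlap).
|S1∩S3| = 0 (no overlap).
|S2∩S3|: x∈[6,9], y∈[2,4] → 3·2 = 6.
|S1∩S2∩S3| = 0.
|S1 ∪ S2 ∪ S3| = 30 − 6 + 0 = 24.00.

24.00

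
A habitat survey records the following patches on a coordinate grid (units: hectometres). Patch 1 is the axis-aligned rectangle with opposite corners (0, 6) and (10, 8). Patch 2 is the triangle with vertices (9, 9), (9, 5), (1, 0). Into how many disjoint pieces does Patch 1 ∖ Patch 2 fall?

Patch 1 ∖ Patch 2 splits into 2 disjoint pieces (area 2, area 14.4444).

2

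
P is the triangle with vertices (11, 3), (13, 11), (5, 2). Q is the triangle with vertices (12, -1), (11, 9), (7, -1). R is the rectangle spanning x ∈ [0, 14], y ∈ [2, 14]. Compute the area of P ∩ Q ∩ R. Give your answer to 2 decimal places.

8.97

The intersection is the polygon with vertices (8.429,2.571), (10.818,8.546), (11.023,8.775), (11.429,4.714), (11,3).
By the shoelace formula its area is 8.97.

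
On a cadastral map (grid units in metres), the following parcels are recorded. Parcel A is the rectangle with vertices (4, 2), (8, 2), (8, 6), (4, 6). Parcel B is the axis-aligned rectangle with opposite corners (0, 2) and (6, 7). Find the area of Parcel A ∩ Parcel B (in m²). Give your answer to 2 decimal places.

8.00

|Parcel A∩Parcel B|: x∈[4,6], y∈[2,6] → 2·4 = 8.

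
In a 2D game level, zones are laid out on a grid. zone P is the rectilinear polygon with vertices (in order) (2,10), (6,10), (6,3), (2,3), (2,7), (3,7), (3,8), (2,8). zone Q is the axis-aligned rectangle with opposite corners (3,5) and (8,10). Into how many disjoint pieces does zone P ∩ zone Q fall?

zone P ∩ zone Q is a single connected region.

1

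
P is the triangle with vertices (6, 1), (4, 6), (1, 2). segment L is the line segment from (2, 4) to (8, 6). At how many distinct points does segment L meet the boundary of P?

The segment meets the boundary at (4.471,4.824), (2.667,4.222).

2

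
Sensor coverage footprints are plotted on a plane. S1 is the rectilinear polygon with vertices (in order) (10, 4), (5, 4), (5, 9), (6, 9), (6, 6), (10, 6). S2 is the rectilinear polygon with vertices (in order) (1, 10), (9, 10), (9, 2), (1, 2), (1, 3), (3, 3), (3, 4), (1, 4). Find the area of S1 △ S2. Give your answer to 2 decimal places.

|S1| = 13, |S2| = 62, |S1∩S2| = 11.
|S1 △ S2| = |S1| + |S2| − 2·|S1∩S2| = 13 + 62 − 22 = 53.00.

53.00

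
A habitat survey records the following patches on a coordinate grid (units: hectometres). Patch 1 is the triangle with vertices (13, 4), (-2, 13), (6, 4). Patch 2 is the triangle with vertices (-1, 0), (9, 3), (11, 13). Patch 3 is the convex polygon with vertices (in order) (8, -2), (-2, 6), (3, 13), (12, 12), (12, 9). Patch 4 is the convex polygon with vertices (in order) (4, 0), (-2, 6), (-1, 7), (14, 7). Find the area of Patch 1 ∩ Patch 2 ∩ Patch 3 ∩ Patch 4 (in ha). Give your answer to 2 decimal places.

12.38

The intersection is the polygon with vertices (6,4), (4.377,5.825), (5.462,7), (8,7), (9.607,6.036), (9.2,4).
By the shoelace formula its area is 12.38.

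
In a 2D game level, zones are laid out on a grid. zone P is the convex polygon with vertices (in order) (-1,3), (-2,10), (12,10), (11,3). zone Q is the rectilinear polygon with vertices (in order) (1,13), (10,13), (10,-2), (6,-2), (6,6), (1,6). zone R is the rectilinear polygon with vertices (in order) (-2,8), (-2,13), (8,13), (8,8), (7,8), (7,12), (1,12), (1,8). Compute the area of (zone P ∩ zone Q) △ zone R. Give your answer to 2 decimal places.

70.00

|zone P ∩ zone Q| = 48.
|(zone P ∩ zone Q) ∩ zone R| = 2.
|(zone P ∩ zone Q) △ zone R| = 48 + 26 − 4 = 70.00.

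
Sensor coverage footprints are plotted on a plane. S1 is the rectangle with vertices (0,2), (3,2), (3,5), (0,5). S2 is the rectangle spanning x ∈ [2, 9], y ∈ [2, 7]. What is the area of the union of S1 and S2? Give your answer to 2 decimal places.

41.00

By inclusion–exclusion:
Individual areas: |S1| = 9, |S2| = 35.
|S1∩S2|: x∈[2,3], y∈[2,5] → 1·3 = 3.
|S1 ∪ S2| = 44 − 3 = 41.00.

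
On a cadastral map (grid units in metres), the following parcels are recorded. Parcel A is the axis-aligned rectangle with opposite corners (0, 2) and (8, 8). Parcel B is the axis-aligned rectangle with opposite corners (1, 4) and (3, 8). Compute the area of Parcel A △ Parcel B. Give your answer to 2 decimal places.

|Parcel A∩Parcel B|: x∈[1,3], y∈[4,8] → 2·4 = 8.
|Parcel A △ Parcel B| = |Parcel A| + |Parcel B| − 2·|Parcel A∩Parcel B| = 48 + 8 − 16 = 40.00.

40.00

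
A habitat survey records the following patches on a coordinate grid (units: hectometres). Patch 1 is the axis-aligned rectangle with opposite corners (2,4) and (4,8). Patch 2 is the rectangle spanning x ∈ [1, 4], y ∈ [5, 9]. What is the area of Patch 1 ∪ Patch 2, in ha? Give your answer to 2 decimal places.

By inclusion–exclusion:
Individual areas: |Patch 1| = 8, |Patch 2| = 12.
|Patch 1∩Patch 2|: x∈[2,4], y∈[5,8] → 2·3 = 6.
|Patch 1 ∪ Patch 2| = 20 − 6 = 14.00.

14.00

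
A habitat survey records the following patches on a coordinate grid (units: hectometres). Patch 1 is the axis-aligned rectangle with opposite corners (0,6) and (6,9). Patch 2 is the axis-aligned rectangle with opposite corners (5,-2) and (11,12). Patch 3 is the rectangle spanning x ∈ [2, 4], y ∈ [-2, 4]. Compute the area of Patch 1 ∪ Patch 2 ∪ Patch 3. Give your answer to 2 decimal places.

111.00

By inclusion–exclusion:
Individual areas: |Patch 1| = 18, |Patch 2| = 84, |Patch 3| = 12.
|Patch 1∩Patch 2|: x∈[5,6], y∈[6,9] → 1·3 = 3.
|Patch 1∩Patch 3| = 0 (no overlap).
|Patch 2∩Patch 3| = 0 (no overlap).
|Patch 1∩Patch 2∩Patch 3| = 0.
|Patch 1 ∪ Patch 2 ∪ Patch 3| = 114 − 3 + 0 = 111.00.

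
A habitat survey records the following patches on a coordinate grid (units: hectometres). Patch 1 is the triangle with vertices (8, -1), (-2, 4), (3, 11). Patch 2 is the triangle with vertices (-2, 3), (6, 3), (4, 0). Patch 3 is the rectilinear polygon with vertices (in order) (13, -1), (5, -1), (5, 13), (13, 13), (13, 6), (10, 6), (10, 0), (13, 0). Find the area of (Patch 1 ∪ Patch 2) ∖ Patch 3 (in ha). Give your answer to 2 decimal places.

|Patch 1 ∪ Patch 2| = 52.75.
|(Patch 1 ∪ Patch 2) ∩ Patch 3| = 8.55.
|(Patch 1 ∪ Patch 2) ∖ Patch 3| = 52.75 − 8.55 = 44.20.

44.20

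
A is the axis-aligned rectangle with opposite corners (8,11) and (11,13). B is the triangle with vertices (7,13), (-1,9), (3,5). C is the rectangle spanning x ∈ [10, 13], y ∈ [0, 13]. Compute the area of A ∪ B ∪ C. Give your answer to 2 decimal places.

67.00

By inclusion–exclusion:
Individual areas: |A| = 6, |B| = 24, |C| = 39.
|A∩B| = 0.
|A∩C|: x∈[10,11], y∈[11,13] → 1·2 = 2.
|B∩C| = 0.
|A∩B∩C| = 0.
|A ∪ B ∪ C| = 69 − 2 + 0 = 67.00.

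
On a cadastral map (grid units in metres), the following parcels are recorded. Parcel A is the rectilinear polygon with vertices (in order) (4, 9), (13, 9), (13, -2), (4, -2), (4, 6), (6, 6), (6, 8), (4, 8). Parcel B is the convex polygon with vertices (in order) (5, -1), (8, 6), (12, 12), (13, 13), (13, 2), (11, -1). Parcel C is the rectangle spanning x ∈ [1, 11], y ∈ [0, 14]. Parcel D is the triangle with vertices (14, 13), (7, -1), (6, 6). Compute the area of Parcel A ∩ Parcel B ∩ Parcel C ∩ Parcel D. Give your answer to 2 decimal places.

17.68

The intersection is the polygon with vertices (10,9), (11,9), (11,7), (7.5,0), (6.857,0), (6.5,2.5), (8,6).
By the shoelace formula its area is 17.68.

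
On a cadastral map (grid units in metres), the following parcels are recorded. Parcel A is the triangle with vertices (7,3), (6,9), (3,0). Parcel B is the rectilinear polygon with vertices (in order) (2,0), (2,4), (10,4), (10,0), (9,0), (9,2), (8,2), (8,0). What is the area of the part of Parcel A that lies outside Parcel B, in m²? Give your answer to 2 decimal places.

|Parcel A| = 13.5, |Parcel A∩Parcel B| = 7.25.
|Parcel A ∖ Parcel B| = |Parcel A| − |Parcel A∩Parcel B| = 13.5 − 7.25 = 6.25.

6.25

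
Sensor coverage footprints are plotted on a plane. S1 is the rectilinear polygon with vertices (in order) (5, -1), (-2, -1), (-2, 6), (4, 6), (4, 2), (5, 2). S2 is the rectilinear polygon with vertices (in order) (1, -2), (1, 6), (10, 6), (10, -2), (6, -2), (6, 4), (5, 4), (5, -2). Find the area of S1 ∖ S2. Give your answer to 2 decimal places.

21.00

|S1| = 45, |S1∩S2| = 24.
|S1 ∖ S2| = |S1| − |S1∩S2| = 45 − 24 = 21.00.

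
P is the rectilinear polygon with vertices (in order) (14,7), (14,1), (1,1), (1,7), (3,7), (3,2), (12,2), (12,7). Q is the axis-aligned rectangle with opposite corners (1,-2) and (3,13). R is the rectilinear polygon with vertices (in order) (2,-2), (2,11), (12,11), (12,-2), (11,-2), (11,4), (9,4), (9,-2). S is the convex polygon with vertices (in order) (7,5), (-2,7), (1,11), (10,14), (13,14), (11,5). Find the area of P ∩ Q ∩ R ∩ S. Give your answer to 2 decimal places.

The intersection is the polygon with vertices (3,5.889), (2,6.111), (2,7), (3,7).
By the shoelace formula its area is 1.00.

1.00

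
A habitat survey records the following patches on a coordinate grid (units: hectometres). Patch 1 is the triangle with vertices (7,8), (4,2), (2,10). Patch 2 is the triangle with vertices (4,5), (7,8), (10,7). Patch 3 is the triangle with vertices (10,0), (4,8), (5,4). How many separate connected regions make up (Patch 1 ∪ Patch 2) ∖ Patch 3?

(Patch 1 ∪ Patch 2) ∖ Patch 3 is a single connected region.

1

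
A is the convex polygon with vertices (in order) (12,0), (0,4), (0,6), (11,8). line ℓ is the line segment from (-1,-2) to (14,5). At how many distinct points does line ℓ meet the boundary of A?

2

The segment meets the boundary at (11.52,3.843), (6.917,1.694).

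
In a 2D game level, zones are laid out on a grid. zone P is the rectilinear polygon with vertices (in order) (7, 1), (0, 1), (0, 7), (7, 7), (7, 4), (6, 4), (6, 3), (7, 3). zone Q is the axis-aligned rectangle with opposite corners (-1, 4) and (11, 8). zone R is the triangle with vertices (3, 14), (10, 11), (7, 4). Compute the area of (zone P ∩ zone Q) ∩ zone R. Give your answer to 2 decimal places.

1.80

The region (zone P ∩ zone Q) ∩ zone R is the polygon with vertices (7,7), (7,4), (5.8,7).
By the shoelace formula its area is 1.80.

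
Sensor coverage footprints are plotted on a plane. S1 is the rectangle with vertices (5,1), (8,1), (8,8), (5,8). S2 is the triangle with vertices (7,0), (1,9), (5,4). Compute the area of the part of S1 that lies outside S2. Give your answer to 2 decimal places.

20.08

|S1| = 21, |S1∩S2| = 0.9167.
|S1 ∖ S2| = |S1| − |S1∩S2| = 21 − 0.9167 = 20.08.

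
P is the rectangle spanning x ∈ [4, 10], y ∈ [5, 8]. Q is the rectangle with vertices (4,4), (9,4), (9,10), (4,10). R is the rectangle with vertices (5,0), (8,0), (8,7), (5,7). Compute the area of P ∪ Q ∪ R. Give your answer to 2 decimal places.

45.00

By inclusion–exclusion:
Individual areas: |P| = 18, |Q| = 30, |R| = 21.
|P∩Q|: x∈[4,9], y∈[5,8] → 5·3 = 15.
|P∩R|: x∈[5,8], y∈[5,7] → 3·2 = 6.
|Q∩R|: x∈[5,8], y∈[4,7] → 3·3 = 9.
|P∩Q∩R| = 6.
|P ∪ Q ∪ R| = 69 − 30 + 6 = 45.00.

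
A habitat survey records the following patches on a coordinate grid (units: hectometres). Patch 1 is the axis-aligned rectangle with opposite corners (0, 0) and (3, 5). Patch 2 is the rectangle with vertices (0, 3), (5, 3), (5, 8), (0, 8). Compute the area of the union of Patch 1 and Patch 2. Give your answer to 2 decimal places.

34.00

By inclusion–exclusion:
Individual areas: |Patch 1| = 15, |Patch 2| = 25.
|Patch 1∩Patch 2|: x∈[0,3], y∈[3,5] → 3·2 = 6.
|Patch 1 ∪ Patch 2| = 40 − 6 = 34.00.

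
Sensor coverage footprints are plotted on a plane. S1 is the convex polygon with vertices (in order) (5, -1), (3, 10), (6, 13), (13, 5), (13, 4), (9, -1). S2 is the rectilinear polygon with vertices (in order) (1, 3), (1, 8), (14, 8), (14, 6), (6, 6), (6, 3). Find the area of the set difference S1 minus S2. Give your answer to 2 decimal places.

65.09

|S1| = 86.5, |S1∩S2| = 21.4091.
|S1 ∖ S2| = |S1| − |S1∩S2| = 86.5 − 21.4091 = 65.09.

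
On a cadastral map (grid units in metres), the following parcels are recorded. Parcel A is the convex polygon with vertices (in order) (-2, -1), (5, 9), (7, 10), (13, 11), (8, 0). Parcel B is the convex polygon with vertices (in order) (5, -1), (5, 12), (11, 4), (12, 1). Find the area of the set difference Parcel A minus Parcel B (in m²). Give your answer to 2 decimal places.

50.45

|Parcel A| = 87.5, |Parcel A∩Parcel B| = 37.0521.
|Parcel A ∖ Parcel B| = |Parcel A| − |Parcel A∩Parcel B| = 87.5 − 37.0521 = 50.45.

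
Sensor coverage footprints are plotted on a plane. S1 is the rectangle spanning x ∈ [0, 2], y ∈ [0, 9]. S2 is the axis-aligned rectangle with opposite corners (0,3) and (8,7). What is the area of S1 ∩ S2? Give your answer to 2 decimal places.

|S1∩S2|: x∈[0,2], y∈[3,7] → 2·4 = 8.

8.00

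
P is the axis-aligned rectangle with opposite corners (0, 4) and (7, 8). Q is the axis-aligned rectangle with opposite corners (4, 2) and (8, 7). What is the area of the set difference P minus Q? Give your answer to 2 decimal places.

|P∩Q|: x∈[4,7], y∈[4,7] → 3·3 = 9.
|P| = 28.
|P ∖ Q| = |P| − |P∩Q| = 28 − 9 = 19.00.

19.00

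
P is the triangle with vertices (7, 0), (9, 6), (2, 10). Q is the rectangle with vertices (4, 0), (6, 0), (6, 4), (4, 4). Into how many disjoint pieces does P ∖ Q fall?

1

P ∖ Q is a single connected region.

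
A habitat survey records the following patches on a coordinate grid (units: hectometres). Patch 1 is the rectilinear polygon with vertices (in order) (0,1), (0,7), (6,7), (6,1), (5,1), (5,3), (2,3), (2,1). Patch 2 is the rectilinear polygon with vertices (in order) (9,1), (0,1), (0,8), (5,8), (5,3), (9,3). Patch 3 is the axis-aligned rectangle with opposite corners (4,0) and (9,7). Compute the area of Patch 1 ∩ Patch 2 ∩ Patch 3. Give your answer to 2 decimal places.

6.00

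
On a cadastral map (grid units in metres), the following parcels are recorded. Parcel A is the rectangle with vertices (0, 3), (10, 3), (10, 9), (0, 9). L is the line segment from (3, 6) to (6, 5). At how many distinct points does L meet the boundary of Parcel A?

The segment lies entirely inside Parcel A and never meets its boundary.

0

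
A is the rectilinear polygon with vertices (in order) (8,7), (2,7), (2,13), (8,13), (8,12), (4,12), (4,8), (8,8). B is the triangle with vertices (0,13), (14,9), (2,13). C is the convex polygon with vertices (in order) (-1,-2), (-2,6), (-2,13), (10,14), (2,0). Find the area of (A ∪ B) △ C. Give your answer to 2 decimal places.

89.26

|A ∪ B| = 22.7857.
|(A ∪ B) ∩ C| = 20.263.
|(A ∪ B) △ C| = 22.7857 + 107 − 40.526 = 89.26.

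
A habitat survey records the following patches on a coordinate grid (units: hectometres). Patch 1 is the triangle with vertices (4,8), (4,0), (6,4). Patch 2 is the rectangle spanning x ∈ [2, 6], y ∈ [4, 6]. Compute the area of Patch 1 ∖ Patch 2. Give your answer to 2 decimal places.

5.00

|Patch 1| = 8, |Patch 1∩Patch 2| = 3.
|Patch 1 ∖ Patch 2| = |Patch 1| − |Patch 1∩Patch 2| = 8 − 3 = 5.00.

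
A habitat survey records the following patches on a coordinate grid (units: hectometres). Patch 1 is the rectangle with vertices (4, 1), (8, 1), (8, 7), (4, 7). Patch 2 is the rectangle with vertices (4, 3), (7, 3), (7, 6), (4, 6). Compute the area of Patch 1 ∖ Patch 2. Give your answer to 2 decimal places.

15.00

|Patch 1∩Patch 2|: x∈[4,7], y∈[3,6] → 3·3 = 9.
|Patch 1| = 24.
|Patch 1 ∖ Patch 2| = |Patch 1| − |Patch 1∩Patch 2| = 24 − 9 = 15.00.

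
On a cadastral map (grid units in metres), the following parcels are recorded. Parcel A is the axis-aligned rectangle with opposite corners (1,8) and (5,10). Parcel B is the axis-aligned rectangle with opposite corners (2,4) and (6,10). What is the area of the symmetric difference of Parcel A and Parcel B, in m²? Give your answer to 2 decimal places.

|Parcel A∩Parcel B|: x∈[2,5], y∈[8,10] → 3·2 = 6.
|Parcel A △ Parcel B| = |Parcel A| + |Parcel B| − 2·|Parcel A∩Parcel B| = 8 + 24 − 12 = 20.00.

20.00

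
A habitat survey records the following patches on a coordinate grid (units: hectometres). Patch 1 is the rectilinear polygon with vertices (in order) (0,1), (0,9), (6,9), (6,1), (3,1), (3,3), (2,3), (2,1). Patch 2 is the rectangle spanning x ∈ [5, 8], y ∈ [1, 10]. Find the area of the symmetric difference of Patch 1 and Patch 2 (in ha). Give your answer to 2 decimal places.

57.00

|Patch 1| = 46, |Patch 2| = 27, |Patch 1∩Patch 2| = 8.
|Patch 1 △ Patch 2| = |Patch 1| + |Patch 2| − 2·|Patch 1∩Patch 2| = 46 + 27 − 16 = 57.00.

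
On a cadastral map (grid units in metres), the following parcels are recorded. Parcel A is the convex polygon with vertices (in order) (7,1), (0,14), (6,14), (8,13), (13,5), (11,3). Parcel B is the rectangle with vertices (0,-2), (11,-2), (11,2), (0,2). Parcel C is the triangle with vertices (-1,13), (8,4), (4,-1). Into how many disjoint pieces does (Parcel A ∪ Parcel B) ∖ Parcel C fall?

(Parcel A ∪ Parcel B) ∖ Parcel C is a single connected region.

1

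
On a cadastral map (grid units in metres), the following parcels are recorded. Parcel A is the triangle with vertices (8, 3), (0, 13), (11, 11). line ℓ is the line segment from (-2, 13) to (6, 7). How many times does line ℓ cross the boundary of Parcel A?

The segment meets the boundary at (3,9.25).

1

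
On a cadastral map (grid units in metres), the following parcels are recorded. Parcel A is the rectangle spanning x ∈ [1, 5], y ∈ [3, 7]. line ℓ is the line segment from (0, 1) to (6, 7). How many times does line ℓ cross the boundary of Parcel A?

The segment meets the boundary at (5,6), (2,3).

2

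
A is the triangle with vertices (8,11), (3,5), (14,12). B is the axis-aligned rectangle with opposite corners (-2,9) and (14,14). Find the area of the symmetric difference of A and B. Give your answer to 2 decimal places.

|A| = 15.5, |B| = 80, |A∩B| = 9.5952.
|A △ B| = |A| + |B| − 2·|A∩B| = 15.5 + 80 − 19.1905 = 76.31.

76.31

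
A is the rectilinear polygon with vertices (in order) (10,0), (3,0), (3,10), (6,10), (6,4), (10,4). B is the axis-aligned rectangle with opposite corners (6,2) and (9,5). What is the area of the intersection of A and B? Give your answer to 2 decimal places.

6.00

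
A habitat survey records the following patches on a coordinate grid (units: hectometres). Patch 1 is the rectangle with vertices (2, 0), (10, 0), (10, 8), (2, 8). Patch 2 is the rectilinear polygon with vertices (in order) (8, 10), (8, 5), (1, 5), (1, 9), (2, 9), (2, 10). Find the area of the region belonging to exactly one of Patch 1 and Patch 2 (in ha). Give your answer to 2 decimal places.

|Patch 1| = 64, |Patch 2| = 34, |Patch 1∩Patch 2| = 18.
|Patch 1 △ Patch 2| = |Patch 1| + |Patch 2| − 2·|Patch 1∩Patch 2| = 64 + 34 − 36 = 62.00.

62.00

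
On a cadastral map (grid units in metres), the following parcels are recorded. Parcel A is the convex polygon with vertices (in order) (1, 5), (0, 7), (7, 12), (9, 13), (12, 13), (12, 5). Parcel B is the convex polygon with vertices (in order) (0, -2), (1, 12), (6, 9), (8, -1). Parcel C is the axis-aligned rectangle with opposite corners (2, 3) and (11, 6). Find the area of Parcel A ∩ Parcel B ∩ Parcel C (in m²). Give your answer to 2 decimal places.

4.70

The intersection is the polygon with vertices (6.8,5), (2,5), (2,6), (6.6,6).
By the shoelace formula its area is 4.70.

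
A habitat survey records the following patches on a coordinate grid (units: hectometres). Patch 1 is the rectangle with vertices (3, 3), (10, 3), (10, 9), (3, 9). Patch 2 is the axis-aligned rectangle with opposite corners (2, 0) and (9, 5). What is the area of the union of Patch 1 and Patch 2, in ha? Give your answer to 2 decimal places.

65.00

By inclusion–exclusion:
Individual areas: |Patch 1| = 42, |Patch 2| = 35.
|Patch 1∩Patch 2|: x∈[3,9], y∈[3,5] → 6·2 = 12.
|Patch 1 ∪ Patch 2| = 77 − 12 = 65.00.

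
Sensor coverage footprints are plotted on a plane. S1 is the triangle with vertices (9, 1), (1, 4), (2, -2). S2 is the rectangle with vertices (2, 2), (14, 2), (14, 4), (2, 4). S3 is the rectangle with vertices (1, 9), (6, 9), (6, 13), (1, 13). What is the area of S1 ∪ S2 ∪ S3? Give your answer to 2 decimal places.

By inclusion–exclusion:
Individual areas: |S1| = 22.5, |S2| = 24, |S3| = 20.
|S1∩S2| = 3.5208.
|S1∩S3| = 0.
|S2∩S3| = 0 (no overlap).
|S1∩S2∩S3| = 0.
|S1 ∪ S2 ∪ S3| = 66.5 − 3.5208 + 0 = 62.98.

62.98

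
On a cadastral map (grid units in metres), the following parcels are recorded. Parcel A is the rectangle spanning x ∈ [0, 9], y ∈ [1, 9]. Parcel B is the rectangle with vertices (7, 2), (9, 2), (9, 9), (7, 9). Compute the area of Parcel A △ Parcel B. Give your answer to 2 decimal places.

|Parcel A∩Parcel B|: x∈[7,9], y∈[2,9] → 2·7 = 14.
|Parcel A △ Parcel B| = |Parcel A| + |Parcel B| − 2·|Parcel A∩Parcel B| = 72 + 14 − 28 = 58.00.

58.00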